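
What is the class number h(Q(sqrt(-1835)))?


K = Q(sqrt(-1835)). d mod 4 = 1, so D = disc(K) = d = -1835
h(K) equals the number of primitive reduced positive-definite forms (a, b, c) = a*x^2 + b*x*y + c*y^2 with b^2 - 4ac = D,
where reduced means |b| <= a <= c, with b >= 0 whenever |b| = a or a = c, and primitive means gcd(a, b, c) = 1.
Reduced forces 3a^2 <= |D| = 1835, so 1 <= a <= 24; b must have the parity of D, and c = (b^2 - D)/(4a) must be an integer >= a.
Enumerate a = 1..24, b in [-a, a]:
  a=1: (1, 1, 459)  [1]
  a=2: none
  a=3: (3, -1, 153), (3, 1, 153)  [2]
  a=4: none
  a=5: (5, 5, 93)  [1]
  a=6..8: none
  a=9: (9, -1, 51), (9, 1, 51)  [2]
  a=10..14: none
  a=15: (15, -5, 31), (15, 5, 31)  [2]
  a=16: none
  a=17: (17, -1, 27), (17, 1, 27)  [2]
  a=18..24: none
Total reduced forms: 1 + 2 + 1 + 2 + 2 + 2 = 10
h = 10

10


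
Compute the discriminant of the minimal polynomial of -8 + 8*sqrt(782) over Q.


The element -8 + 8*sqrt(782) has minimal polynomial:
x^2 + 16*x - 49984
Discriminant = (16)^2 - 4*(-49984)
= 256 + 199936
= 200192

200192


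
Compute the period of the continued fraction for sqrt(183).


Run the CF algorithm for sqrt(183).
a_0 = floor(sqrt(183)) = 13; set m_0=0, q_0=1.
Recurrence: m' = q*a - m,  q' = (d - m'^2)/q,  a' = floor((a_0 + m')/q').
  step 1: m=13, q=14, a=1
  step 2: m=1, q=13, a=1
  step 3: m=12, q=3, a=8
  step 4: m=12, q=13, a=1
  step 5: m=1, q=14, a=1
  step 6: m=13, q=1, a=26
a_6 = 2*a_0 = 26, so the period closes here.
sqrt(183) = [13; 1, 1, 8, 1, 1, 26]
Period length = 6

6


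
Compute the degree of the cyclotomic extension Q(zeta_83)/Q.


The degree equals Euler's totient phi(83).
83 = 83
phi(83) = 82

82


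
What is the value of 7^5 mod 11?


p = 11 is prime and the exponent is (p-1)/2 = 5, so by Euler's criterion 7^5 = (7/11) = +1 or -1 mod 11.
Compute by square-and-multiply:
  5 = 4 + 1 (binary 101)
  Repeated squaring mod 11: 7^1 = 7, 7^2 = 5, 7^4 = 3
  7^5 = 7^4 * 7^1 = 3 * 7 mod 11
    3 * 7 = 21 = 10 mod 11
  7^5 = 10 mod 11
Result 10 = p - 1 = -1 mod 11: 7 is a quadratic non-residue mod 11. As a residue in [0, p-1] the value is 10.
7^5 mod 11 = 10

10


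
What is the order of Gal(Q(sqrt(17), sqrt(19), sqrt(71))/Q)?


The 3 square roots of distinct primes are multiplicatively independent over Q,
so [K:Q] = 2^3 and Gal(K/Q) is isomorphic to (Z/2Z)^3.
|Gal| = 2^3 = 8

8


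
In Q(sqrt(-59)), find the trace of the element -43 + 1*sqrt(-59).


Tr(a + b*sqrt(d)) = (a + b*sqrt(d)) + (a - b*sqrt(d)) = 2a
= 2 * (-43)
= -86

-86


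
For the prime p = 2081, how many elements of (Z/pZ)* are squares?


For prime p, the number of non-zero quadratic residues is (p-1)/2.
= (2081-1)/2
= 1040

1040


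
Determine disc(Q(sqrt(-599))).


For K = Q(sqrt(d)) with d squarefree: disc(K) = d if d = 1 mod 4, and disc(K) = 4d if d = 2 or 3 mod 4.
Here d = -599, and d mod 4 = 1.
d = 1 mod 4 (O_K = Z[(1+sqrt(d))/2]), so disc(K) = d = -599

-599


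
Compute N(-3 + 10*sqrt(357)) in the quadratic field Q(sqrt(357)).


N(a + b*sqrt(d)) = a^2 - d*b^2
= (-3)^2 - (357)*(10)^2
= 9 - 35700
= -35691

-35691


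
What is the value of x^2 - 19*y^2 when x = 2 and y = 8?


x^2 - d*y^2
= 2^2 - 19*8^2
= 4 - 1216
= -1212

-1212


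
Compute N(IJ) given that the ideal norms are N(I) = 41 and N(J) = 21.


N(IJ) = N(I) * N(J)
= 41 * 21
= 861

861


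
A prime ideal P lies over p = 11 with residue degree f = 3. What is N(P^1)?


N(P^a) = p^(a*f)
= 11^(1*3)
= 11^3
= 1331

1331


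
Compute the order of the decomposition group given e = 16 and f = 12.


|D_P| = e * f
= 16 * 12
= 192

192


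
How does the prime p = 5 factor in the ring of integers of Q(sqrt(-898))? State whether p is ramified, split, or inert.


K = Q(sqrt(-898)). Since d mod 4 = 2, disc(K) = -3592.
Check p | disc: -3592 mod 5 = 3.
p does not divide disc. Compute Legendre symbol (d/p):
2^((5-1)/2) mod 5 = -1
(d/p) = -1, so p is inert: (p) stays prime with e=1, f=2, g=1.
Therefore p is inert.

inert


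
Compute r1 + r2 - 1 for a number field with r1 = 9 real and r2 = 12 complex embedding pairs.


By Dirichlet's unit theorem:
rank = r1 + r2 - 1
= 9 + 12 - 1
= 20

20


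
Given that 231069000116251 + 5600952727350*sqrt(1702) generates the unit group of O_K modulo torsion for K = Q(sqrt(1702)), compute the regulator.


epsilon = 231069000116251 + 5600952727350*sqrt(1702)
= 4.6214e+14
R = ln(4.6214e+14)
= 33.7669

33.7669


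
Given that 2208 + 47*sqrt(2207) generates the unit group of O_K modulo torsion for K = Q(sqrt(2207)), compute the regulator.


epsilon = 2208 + 47*sqrt(2207)
= 4415.9998
R = ln(4415.9998)
= 8.3930

8.3930


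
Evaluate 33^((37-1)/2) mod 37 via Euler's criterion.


p = 37 is prime and the exponent is (p-1)/2 = 18, so by Euler's criterion 33^18 = (33/37) = +1 or -1 mod 37.
Compute by square-and-multiply:
  18 = 16 + 2 (binary 10010)
  Repeated squaring mod 37: 33^1 = 33, 33^2 = 16, 33^4 = 34, 33^8 = 9, 33^16 = 7
  33^18 = 33^16 * 33^2 = 7 * 16 mod 37
    7 * 16 = 112 = 1 mod 37
  33^18 = 1 mod 37
Result 1: 33 is a quadratic residue mod 37.
33^18 mod 37 = 1

1


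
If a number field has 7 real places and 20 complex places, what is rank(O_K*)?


By Dirichlet's unit theorem:
rank = r1 + r2 - 1
= 7 + 20 - 1
= 26

26


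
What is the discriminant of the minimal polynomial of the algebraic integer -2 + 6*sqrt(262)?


The element -2 + 6*sqrt(262) has minimal polynomial:
x^2 + 4*x - 9428
Discriminant = (4)^2 - 4*(-9428)
= 16 + 37712
= 37728

37728


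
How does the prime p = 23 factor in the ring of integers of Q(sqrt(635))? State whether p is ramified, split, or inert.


K = Q(sqrt(635)). Since d mod 4 = 3, disc(K) = 2540.
Check p | disc: 2540 mod 23 = 10.
p does not divide disc. Compute Legendre symbol (d/p):
14^((23-1)/2) mod 23 = -1
(d/p) = -1, so p is inert: (p) stays prime with e=1, f=2, g=1.
Therefore p is inert.

inert


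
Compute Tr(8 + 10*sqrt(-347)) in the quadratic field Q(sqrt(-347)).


Tr(a + b*sqrt(d)) = (a + b*sqrt(d)) + (a - b*sqrt(d)) = 2a
= 2 * (8)
= 16

16


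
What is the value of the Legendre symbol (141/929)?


p = 929 is prime, so compute (141/929) with the reciprocity algorithm (Jacobi-symbol steps: pull out 2s via (2/n), flip via reciprocity, reduce):
  reciprocity: (141/929) -> +(929/141)
  reduce: (83/141)
  reciprocity: (83/141) -> +(141/83)
  reduce: (58/83)
  pull out 2: (2/83) = -1  (since 83 mod 8 = 3)
  reciprocity: (29/83) -> +(83/29)
  reduce: (25/29)
  reciprocity: (25/29) -> +(29/25)
  reduce: (4/25)
  pull out 2: (2/25) = +1  (since 25 mod 8 = 1)
  pull out 2: (2/25) = +1  (since 25 mod 8 = 1)
  (1/25) = 1
Product of signs = -1
(141/929) = -1

-1


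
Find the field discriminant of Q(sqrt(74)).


For K = Q(sqrt(d)) with d squarefree: disc(K) = d if d = 1 mod 4, and disc(K) = 4d if d = 2 or 3 mod 4.
Here d = 74, and d mod 4 = 2.
d = 2 mod 4, not 1 (O_K = Z[sqrt(d)]), so disc(K) = 4d = 4 * (74) = 296

296


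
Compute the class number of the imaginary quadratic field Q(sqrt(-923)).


K = Q(sqrt(-923)). d mod 4 = 1, so D = disc(K) = d = -923
h(K) equals the number of primitive reduced positive-definite forms (a, b, c) = a*x^2 + b*x*y + c*y^2 with b^2 - 4ac = D,
where reduced means |b| <= a <= c, with b >= 0 whenever |b| = a or a = c, and primitive means gcd(a, b, c) = 1.
Reduced forces 3a^2 <= |D| = 923, so 1 <= a <= 17; b must have the parity of D, and c = (b^2 - D)/(4a) must be an integer >= a.
Enumerate a = 1..17, b in [-a, a]:
  a=1: (1, 1, 231)  [1]
  a=2: none
  a=3: (3, -1, 77), (3, 1, 77)  [2]
  a=4..6: none
  a=7: (7, -1, 33), (7, 1, 33)  [2]
  a=8: none
  a=9: (9, -7, 27), (9, 7, 27)  [2]
  a=10: none
  a=11: (11, -1, 21), (11, 1, 21)  [2]
  a=12: none
  a=13: (13, 13, 21)  [1]
  a=14..17: none
Total reduced forms: 1 + 2 + 2 + 2 + 2 + 1 = 10
h = 10

10


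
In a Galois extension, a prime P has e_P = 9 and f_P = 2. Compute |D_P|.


|D_P| = e * f
= 9 * 2
= 18

18


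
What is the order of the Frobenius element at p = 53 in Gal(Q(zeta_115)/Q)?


The Frobenius at p in Gal(Q(zeta_n)/Q) = (Z/nZ)* is the class of p, so its order is ord_115(53), the smallest k >= 1 with 53^k = 1 mod 115.
n = 115 = 5 * 23, phi(115) = 88; the order divides phi(n).
Divisors of 88: 1, 2, 4, 8, 11, 22, 44, 88
Repeated squaring mod 115: 53^1 = 53, 53^2 = 49, 53^4 = 101, 53^8 = 81, 53^16 = 6, 53^32 = 36, 53^64 = 31
Test divisors in increasing order:
  k=1: 53^1 = 53 mod 115
  k=2: 53^2 = 49 mod 115
  k=4: 53^4 = 101 mod 115
  k=8: 53^8 = 81 mod 115
  k=11: 53^11 = 81 * 49 * 53 = 22 mod 115
  k=22: 53^22 = 6 * 101 * 49 = 24 mod 115
  k=44: 53^44 = 36 * 81 * 101 = 1 mod 115  <- first divisor giving 1
Order = 44

44


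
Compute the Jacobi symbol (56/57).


Compute (56/57) via quadratic reciprocity:
  pull out 2: (2/57) = +1  (since 57 mod 8 = 1)
  pull out 2: (2/57) = +1  (since 57 mod 8 = 1)
  pull out 2: (2/57) = +1  (since 57 mod 8 = 1)
  reciprocity: (7/57) -> +(57/7)
  reduce: (1/7)
  (1/7) = 1
Product of signs = 1

1


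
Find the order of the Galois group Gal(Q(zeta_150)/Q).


|Gal(Q(zeta_150)/Q)| = phi(150)
= 40

40


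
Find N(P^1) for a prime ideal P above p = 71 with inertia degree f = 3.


N(P^a) = p^(a*f)
= 71^(1*3)
= 71^3
= 357911

357911


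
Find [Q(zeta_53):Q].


The degree equals Euler's totient phi(53).
53 = 53
phi(53) = 52

52


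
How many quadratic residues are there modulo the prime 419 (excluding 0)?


For prime p, the number of non-zero quadratic residues is (p-1)/2.
= (419-1)/2
= 209

209


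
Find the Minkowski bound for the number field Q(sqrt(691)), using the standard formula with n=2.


d = 691, d mod 4 = 3, so disc(K) = 4d = 2764; |disc(K)| = 2764
Real quadratic field, so n = 2, s = r2 = 0, r1 = 2
M = (n!/n^n) * (4/pi)^s * sqrt(|disc(K)|) = (2!/2^2) * (4/pi)^0 * sqrt(2764)
= 0.5 * 1.000000 * 52.573758
= 26.2869

26.2869


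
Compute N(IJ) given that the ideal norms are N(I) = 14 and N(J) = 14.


N(IJ) = N(I) * N(J)
= 14 * 14
= 196

196


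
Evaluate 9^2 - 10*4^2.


x^2 - d*y^2
= 9^2 - 10*4^2
= 81 - 160
= -79

-79


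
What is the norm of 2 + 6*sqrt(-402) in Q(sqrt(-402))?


N(a + b*sqrt(d)) = a^2 - d*b^2
= (2)^2 - (-402)*(6)^2
= 4 + 14472
= 14476

14476


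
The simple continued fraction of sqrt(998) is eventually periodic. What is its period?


Run the CF algorithm for sqrt(998).
a_0 = floor(sqrt(998)) = 31; set m_0=0, q_0=1.
Recurrence: m' = q*a - m,  q' = (d - m'^2)/q,  a' = floor((a_0 + m')/q').
  step 1: m=31, q=37, a=1
  step 2: m=6, q=26, a=1
  step 3: m=20, q=23, a=2
  step 4: m=26, q=14, a=4
  step 5: m=30, q=7, a=8
  step 6: m=26, q=46, a=1
  step 7: m=20, q=13, a=3
  step 8: m=19, q=49, a=1
  step 9: m=30, q=2, a=30
  step 10: m=30, q=49, a=1
  step 11: m=19, q=13, a=3
  step 12: m=20, q=46, a=1
  step 13: m=26, q=7, a=8
  step 14: m=30, q=14, a=4
  step 15: m=26, q=23, a=2
  step 16: m=20, q=26, a=1
  step 17: m=6, q=37, a=1
  step 18: m=31, q=1, a=62
a_18 = 2*a_0 = 62, so the period closes here.
sqrt(998) = [31; 1, 1, 2, 4, 8, 1, 3, 1, 30, 1, 3, 1, 8, 4, 2, 1, 1, 62]
Period length = 18

18


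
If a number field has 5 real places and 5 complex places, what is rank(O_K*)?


By Dirichlet's unit theorem:
rank = r1 + r2 - 1
= 5 + 5 - 1
= 9

9


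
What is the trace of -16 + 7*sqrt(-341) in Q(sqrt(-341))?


Tr(a + b*sqrt(d)) = (a + b*sqrt(d)) + (a - b*sqrt(d)) = 2a
= 2 * (-16)
= -32

-32


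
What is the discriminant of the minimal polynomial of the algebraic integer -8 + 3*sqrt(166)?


The element -8 + 3*sqrt(166) has minimal polynomial:
x^2 + 16*x - 1430
Discriminant = (16)^2 - 4*(-1430)
= 256 + 5720
= 5976

5976


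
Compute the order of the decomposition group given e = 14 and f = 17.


|D_P| = e * f
= 14 * 17
= 238

238


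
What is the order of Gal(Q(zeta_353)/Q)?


|Gal(Q(zeta_353)/Q)| = phi(353)
= 352

352


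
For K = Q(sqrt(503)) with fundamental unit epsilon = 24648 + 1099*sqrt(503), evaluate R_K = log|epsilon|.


epsilon = 24648 + 1099*sqrt(503)
= 49296.0000
R = ln(49296.0000)
= 10.8056

10.8056


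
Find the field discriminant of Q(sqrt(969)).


For K = Q(sqrt(d)) with d squarefree: disc(K) = d if d = 1 mod 4, and disc(K) = 4d if d = 2 or 3 mod 4.
Here d = 969, and d mod 4 = 1.
d = 1 mod 4 (O_K = Z[(1+sqrt(d))/2]), so disc(K) = d = 969

969


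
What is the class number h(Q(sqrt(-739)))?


K = Q(sqrt(-739)). d mod 4 = 1, so D = disc(K) = d = -739
h(K) equals the number of primitive reduced positive-definite forms (a, b, c) = a*x^2 + b*x*y + c*y^2 with b^2 - 4ac = D,
where reduced means |b| <= a <= c, with b >= 0 whenever |b| = a or a = c, and primitive means gcd(a, b, c) = 1.
Reduced forces 3a^2 <= |D| = 739, so 1 <= a <= 15; b must have the parity of D, and c = (b^2 - D)/(4a) must be an integer >= a.
Enumerate a = 1..15, b in [-a, a]:
  a=1: (1, 1, 185)  [1]
  a=2..4: none
  a=5: (5, -1, 37), (5, 1, 37)  [2]
  a=6..10: none
  a=11: (11, -3, 17), (11, 3, 17)  [2]
  a=12..15: none
Total reduced forms: 1 + 2 + 2 = 5
h = 5

5


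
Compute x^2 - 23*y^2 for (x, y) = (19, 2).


x^2 - d*y^2
= 19^2 - 23*2^2
= 361 - 92
= 269

269


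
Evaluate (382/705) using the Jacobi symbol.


Compute (382/705) via quadratic reciprocity:
  pull out 2: (2/705) = +1  (since 705 mod 8 = 1)
  reciprocity: (191/705) -> +(705/191)
  reduce: (132/191)
  pull out 2: (2/191) = +1  (since 191 mod 8 = 7)
  pull out 2: (2/191) = +1  (since 191 mod 8 = 7)
  reciprocity: (33/191) -> +(191/33)
  reduce: (26/33)
  pull out 2: (2/33) = +1  (since 33 mod 8 = 1)
  reciprocity: (13/33) -> +(33/13)
  reduce: (7/13)
  reciprocity: (7/13) -> +(13/7)
  reduce: (6/7)
  pull out 2: (2/7) = +1  (since 7 mod 8 = 7)
  reciprocity: (3/7) -> -(7/3)
  reduce: (1/3)
  (1/3) = 1
Product of signs = -1

-1


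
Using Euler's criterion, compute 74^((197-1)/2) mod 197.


p = 197 is prime and the exponent is (p-1)/2 = 98, so by Euler's criterion 74^98 = (74/197) = +1 or -1 mod 197.
Compute by square-and-multiply:
  98 = 64 + 32 + 2 (binary 1100010)
  Repeated squaring mod 197: 74^1 = 74, 74^2 = 157, 74^4 = 24, 74^8 = 182, 74^16 = 28, 74^32 = 193, 74^64 = 16
  74^98 = 74^64 * 74^32 * 74^2 = 16 * 193 * 157 mod 197
    16 * 193 = 3088 = 133 mod 197
    133 * 157 = 20881 = 196 mod 197
  74^98 = 196 mod 197
Result 196 = p - 1 = -1 mod 197: 74 is a quadratic non-residue mod 197. As a residue in [0, p-1] the value is 196.
74^98 mod 197 = 196

196


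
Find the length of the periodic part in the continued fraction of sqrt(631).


Run the CF algorithm for sqrt(631).
a_0 = floor(sqrt(631)) = 25; set m_0=0, q_0=1.
Recurrence: m' = q*a - m,  q' = (d - m'^2)/q,  a' = floor((a_0 + m')/q').
  step 1: m=25, q=6, a=8
  step 2: m=23, q=17, a=2
  step 3: m=11, q=30, a=1
  step 4: m=19, q=9, a=4
  step 5: m=17, q=38, a=1
  step 6: m=21, q=5, a=9
  step 7: m=24, q=11, a=4
  step 8: m=20, q=21, a=2
  step 9: m=22, q=7, a=6
  step 10: m=20, q=33, a=1
  step 11: m=13, q=14, a=2
  step 12: m=15, q=29, a=1
  step 13: m=14, q=15, a=2
  step 14: m=16, q=25, a=1
  step 15: m=9, q=22, a=1
  step 16: m=13, q=21, a=1
  step 17: m=8, q=27, a=1
  step 18: m=19, q=10, a=4
  step 19: m=21, q=19, a=2
  step 20: m=17, q=18, a=2
  step 21: m=19, q=15, a=2
  step 22: m=11, q=34, a=1
  step 23: m=23, q=3, a=16
  step 24: m=25, q=2, a=25
  step 25: m=25, q=3, a=16
  step 26: m=23, q=34, a=1
  step 27: m=11, q=15, a=2
  step 28: m=19, q=18, a=2
  step 29: m=17, q=19, a=2
  step 30: m=21, q=10, a=4
  step 31: m=19, q=27, a=1
  step 32: m=8, q=21, a=1
  step 33: m=13, q=22, a=1
  step 34: m=9, q=25, a=1
  step 35: m=16, q=15, a=2
  step 36: m=14, q=29, a=1
  step 37: m=15, q=14, a=2
  step 38: m=13, q=33, a=1
  step 39: m=20, q=7, a=6
  step 40: m=22, q=21, a=2
  step 41: m=20, q=11, a=4
  step 42: m=24, q=5, a=9
  step 43: m=21, q=38, a=1
  step 44: m=17, q=9, a=4
  step 45: m=19, q=30, a=1
  step 46: m=11, q=17, a=2
  step 47: m=23, q=6, a=8
  step 48: m=25, q=1, a=50
a_48 = 2*a_0 = 50, so the period closes here.
sqrt(631) = [25; 8, 2, 1, 4, 1, 9, 4, 2, 6, 1, 2, 1, 2, 1, 1, 1, 1, 4, 2, 2, 2, 1, 16, 25, 16, 1, 2, 2, 2, 4, 1, 1, 1, 1, 2, 1, 2, 1, 6, 2, 4, 9, 1, 4, 1, 2, 8, 50]
Period length = 48

48


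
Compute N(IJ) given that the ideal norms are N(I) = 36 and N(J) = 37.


N(IJ) = N(I) * N(J)
= 36 * 37
= 1332

1332


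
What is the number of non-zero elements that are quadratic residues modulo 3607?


For prime p, the number of non-zero quadratic residues is (p-1)/2.
= (3607-1)/2
= 1803

1803


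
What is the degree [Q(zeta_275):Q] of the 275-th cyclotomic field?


The degree equals Euler's totient phi(275).
275 = 5^2 * 11
phi(275) = 200

200


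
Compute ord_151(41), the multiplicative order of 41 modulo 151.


We want ord_151(41), the smallest k >= 1 with 41^k = 1 mod 151.
n = 151 = 151, phi(151) = 150; the order divides phi(n).
Divisors of 150: 1, 2, 3, 5, 6, 10, 15, 25, 30, 50, 75, 150
Repeated squaring mod 151: 41^1 = 41, 41^2 = 20, 41^4 = 98, 41^8 = 91, 41^16 = 127, 41^32 = 123, 41^64 = 29, 41^128 = 86
Test divisors in increasing order:
  k=1: 41^1 = 41 mod 151
  k=2: 41^2 = 20 mod 151
  k=3: 41^3 = 20 * 41 = 65 mod 151
  k=5: 41^5 = 98 * 41 = 92 mod 151
  k=6: 41^6 = 98 * 20 = 148 mod 151
  k=10: 41^10 = 91 * 20 = 8 mod 151
  k=15: 41^15 = 91 * 98 * 20 * 41 = 132 mod 151
  k=25: 41^25 = 127 * 91 * 41 = 150 mod 151
  k=30: 41^30 = 127 * 91 * 98 * 20 = 59 mod 151
  k=50: 41^50 = 123 * 127 * 20 = 1 mod 151  <- first divisor giving 1
Order = 50

50


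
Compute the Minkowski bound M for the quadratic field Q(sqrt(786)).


d = 786, d mod 4 = 2, so disc(K) = 4d = 3144; |disc(K)| = 3144
Real quadratic field, so n = 2, s = r2 = 0, r1 = 2
M = (n!/n^n) * (4/pi)^s * sqrt(|disc(K)|) = (2!/2^2) * (4/pi)^0 * sqrt(3144)
= 0.5 * 1.000000 * 56.071383
= 28.0357

28.0357


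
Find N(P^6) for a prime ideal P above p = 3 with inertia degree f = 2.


N(P^a) = p^(a*f)
= 3^(6*2)
= 3^12
= 531441

531441


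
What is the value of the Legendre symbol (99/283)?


p = 283 is prime, so compute (99/283) with the reciprocity algorithm (Jacobi-symbol steps: pull out 2s via (2/n), flip via reciprocity, reduce):
  reciprocity: (99/283) -> -(283/99)
  reduce: (85/99)
  reciprocity: (85/99) -> +(99/85)
  reduce: (14/85)
  pull out 2: (2/85) = -1  (since 85 mod 8 = 5)
  reciprocity: (7/85) -> +(85/7)
  reduce: (1/7)
  (1/7) = 1
Product of signs = 1
(99/283) = 1

1


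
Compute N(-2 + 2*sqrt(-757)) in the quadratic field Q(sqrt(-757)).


N(a + b*sqrt(d)) = a^2 - d*b^2
= (-2)^2 - (-757)*(2)^2
= 4 + 3028
= 3032

3032


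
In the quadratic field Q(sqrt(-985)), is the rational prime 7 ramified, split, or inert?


K = Q(sqrt(-985)). Since d mod 4 = 3, disc(K) = -3940.
Check p | disc: -3940 mod 7 = 1.
p does not divide disc. Compute Legendre symbol (d/p):
2^((7-1)/2) mod 7 = 1
(d/p) = 1, so p splits: (p) = P*P' with e=1, f=1, g=2.
Therefore p is split.

split


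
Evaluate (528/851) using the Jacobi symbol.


Compute (528/851) via quadratic reciprocity:
  pull out 2: (2/851) = -1  (since 851 mod 8 = 3)
  pull out 2: (2/851) = -1  (since 851 mod 8 = 3)
  pull out 2: (2/851) = -1  (since 851 mod 8 = 3)
  pull out 2: (2/851) = -1  (since 851 mod 8 = 3)
  reciprocity: (33/851) -> +(851/33)
  reduce: (26/33)
  pull out 2: (2/33) = +1  (since 33 mod 8 = 1)
  reciprocity: (13/33) -> +(33/13)
  reduce: (7/13)
  reciprocity: (7/13) -> +(13/7)
  reduce: (6/7)
  pull out 2: (2/7) = +1  (since 7 mod 8 = 7)
  reciprocity: (3/7) -> -(7/3)
  reduce: (1/3)
  (1/3) = 1
Product of signs = -1

-1


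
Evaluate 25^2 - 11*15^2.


x^2 - d*y^2
= 25^2 - 11*15^2
= 625 - 2475
= -1850

-1850


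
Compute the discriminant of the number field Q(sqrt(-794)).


For K = Q(sqrt(d)) with d squarefree: disc(K) = d if d = 1 mod 4, and disc(K) = 4d if d = 2 or 3 mod 4.
Here d = -794, and d mod 4 = 2.
d = 2 mod 4, not 1 (O_K = Z[sqrt(d)]), so disc(K) = 4d = 4 * (-794) = -3176

-3176


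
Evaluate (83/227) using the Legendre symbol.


p = 227 is prime, so compute (83/227) with the reciprocity algorithm (Jacobi-symbol steps: pull out 2s via (2/n), flip via reciprocity, reduce):
  reciprocity: (83/227) -> -(227/83)
  reduce: (61/83)
  reciprocity: (61/83) -> +(83/61)
  reduce: (22/61)
  pull out 2: (2/61) = -1  (since 61 mod 8 = 5)
  reciprocity: (11/61) -> +(61/11)
  reduce: (6/11)
  pull out 2: (2/11) = -1  (since 11 mod 8 = 3)
  reciprocity: (3/11) -> -(11/3)
  reduce: (2/3)
  pull out 2: (2/3) = -1  (since 3 mod 8 = 3)
  (1/3) = 1
Product of signs = -1
(83/227) = -1

-1


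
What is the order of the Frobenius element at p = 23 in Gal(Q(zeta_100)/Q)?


The Frobenius at p in Gal(Q(zeta_n)/Q) = (Z/nZ)* is the class of p, so its order is ord_100(23), the smallest k >= 1 with 23^k = 1 mod 100.
n = 100 = 2^2 * 5^2, phi(100) = 40; the order divides phi(n).
Divisors of 40: 1, 2, 4, 5, 8, 10, 20, 40
Repeated squaring mod 100: 23^1 = 23, 23^2 = 29, 23^4 = 41, 23^8 = 81, 23^16 = 61, 23^32 = 21
Test divisors in increasing order:
  k=1: 23^1 = 23 mod 100
  k=2: 23^2 = 29 mod 100
  k=4: 23^4 = 41 mod 100
  k=5: 23^5 = 41 * 23 = 43 mod 100
  k=8: 23^8 = 81 mod 100
  k=10: 23^10 = 81 * 29 = 49 mod 100
  k=20: 23^20 = 61 * 41 = 1 mod 100  <- first divisor giving 1
Order = 20

20


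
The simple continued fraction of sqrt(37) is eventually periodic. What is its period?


Run the CF algorithm for sqrt(37).
a_0 = floor(sqrt(37)) = 6; set m_0=0, q_0=1.
Recurrence: m' = q*a - m,  q' = (d - m'^2)/q,  a' = floor((a_0 + m')/q').
  step 1: m=6, q=1, a=12
a_1 = 2*a_0 = 12, so the period closes here.
sqrt(37) = [6; 12]
Period length = 1

1


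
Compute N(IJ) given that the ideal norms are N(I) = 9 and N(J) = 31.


N(IJ) = N(I) * N(J)
= 9 * 31
= 279

279


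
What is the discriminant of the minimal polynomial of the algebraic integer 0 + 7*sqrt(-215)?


The element 0 + 7*sqrt(-215) has minimal polynomial:
x^2 + 0*x + 10535
Discriminant = (0)^2 - 4*(10535)
= 0 - 42140
= -42140

-42140


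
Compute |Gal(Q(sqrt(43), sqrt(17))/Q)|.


The 2 square roots of distinct primes are multiplicatively independent over Q,
so [K:Q] = 2^2 and Gal(K/Q) is isomorphic to (Z/2Z)^2.
|Gal| = 2^2 = 4

4


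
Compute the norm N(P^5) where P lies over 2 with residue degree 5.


N(P^a) = p^(a*f)
= 2^(5*5)
= 2^25
= 33554432

33554432


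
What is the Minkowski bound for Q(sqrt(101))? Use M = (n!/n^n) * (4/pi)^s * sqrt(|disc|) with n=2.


d = 101, d mod 4 = 1, so disc(K) = d = 101; |disc(K)| = 101
Real quadratic field, so n = 2, s = r2 = 0, r1 = 2
M = (n!/n^n) * (4/pi)^s * sqrt(|disc(K)|) = (2!/2^2) * (4/pi)^0 * sqrt(101)
= 0.5 * 1.000000 * 10.049876
= 5.0249

5.0249


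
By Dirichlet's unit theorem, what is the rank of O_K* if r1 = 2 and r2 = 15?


By Dirichlet's unit theorem:
rank = r1 + r2 - 1
= 2 + 15 - 1
= 16

16


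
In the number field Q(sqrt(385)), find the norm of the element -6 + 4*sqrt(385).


N(a + b*sqrt(d)) = a^2 - d*b^2
= (-6)^2 - (385)*(4)^2
= 36 - 6160
= -6124

-6124


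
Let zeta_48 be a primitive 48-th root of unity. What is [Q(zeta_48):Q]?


The degree equals Euler's totient phi(48).
48 = 2^4 * 3
phi(48) = 16

16


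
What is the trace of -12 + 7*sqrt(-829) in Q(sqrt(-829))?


Tr(a + b*sqrt(d)) = (a + b*sqrt(d)) + (a - b*sqrt(d)) = 2a
= 2 * (-12)
= -24

-24


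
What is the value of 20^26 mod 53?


p = 53 is prime and the exponent is (p-1)/2 = 26, so by Euler's criterion 20^26 = (20/53) = +1 or -1 mod 53.
Compute by square-and-multiply:
  26 = 16 + 8 + 2 (binary 11010)
  Repeated squaring mod 53: 20^1 = 20, 20^2 = 29, 20^4 = 46, 20^8 = 49, 20^16 = 16
  20^26 = 20^16 * 20^8 * 20^2 = 16 * 49 * 29 mod 53
    16 * 49 = 784 = 42 mod 53
    42 * 29 = 1218 = 52 mod 53
  20^26 = 52 mod 53
Result 52 = p - 1 = -1 mod 53: 20 is a quadratic non-residue mod 53. As a residue in [0, p-1] the value is 52.
20^26 mod 53 = 52

52


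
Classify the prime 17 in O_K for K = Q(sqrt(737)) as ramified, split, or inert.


K = Q(sqrt(737)). Since d mod 4 = 1, disc(K) = 737.
Check p | disc: 737 mod 17 = 6.
p does not divide disc. Compute Legendre symbol (d/p):
6^((17-1)/2) mod 17 = -1
(d/p) = -1, so p is inert: (p) stays prime with e=1, f=2, g=1.
Therefore p is inert.

inert


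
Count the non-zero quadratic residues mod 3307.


For prime p, the number of non-zero quadratic residues is (p-1)/2.
= (3307-1)/2
= 1653

1653


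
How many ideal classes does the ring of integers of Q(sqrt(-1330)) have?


K = Q(sqrt(-1330)). d mod 4 = 2, so D = disc(K) = 4d = -5320
h(K) equals the number of primitive reduced positive-definite forms (a, b, c) = a*x^2 + b*x*y + c*y^2 with b^2 - 4ac = D,
where reduced means |b| <= a <= c, with b >= 0 whenever |b| = a or a = c, and primitive means gcd(a, b, c) = 1.
Reduced forces 3a^2 <= |D| = 5320, so 1 <= a <= 42; b must have the parity of D, and c = (b^2 - D)/(4a) must be an integer >= a.
Enumerate a = 1..42, b in [-a, a]:
  a=1: (1, 0, 1330)  [1]
  a=2: (2, 0, 665)  [1]
  a=3..4: none
  a=5: (5, 0, 266)  [1]
  a=6: none
  a=7: (7, 0, 190)  [1]
  a=8..9: none
  a=10: (10, 0, 133)  [1]
  a=11: (11, -2, 121), (11, 2, 121)  [2]
  a=12: none
  a=13: (13, -6, 103), (13, 6, 103)  [2]
  a=14: (14, 0, 95)  [1]
  a=15..16: none
  a=17: (17, -16, 82), (17, 16, 82)  [2]
  a=18: none
  a=19: (19, 0, 70)  [1]
  a=20..21: none
  a=22: (22, -20, 65), (22, 20, 65)  [2]
  a=23: (23, -4, 58), (23, 4, 58)  [2]
  a=24..25: none
  a=26: (26, -20, 55), (26, 20, 55)  [2]
  a=27..28: none
  a=29: (29, -4, 46), (29, 4, 46)  [2]
  a=30..33: none
  a=34: (34, -16, 41), (34, 16, 41)  [2]
  a=35: (35, 0, 38)  [1]
  a=36..42: none
Total reduced forms: 1 + 1 + 1 + 1 + 1 + 2 + 2 + 1 + 2 + 1 + 2 + 2 + 2 + 2 + 2 + 1 = 24
h = 24

24


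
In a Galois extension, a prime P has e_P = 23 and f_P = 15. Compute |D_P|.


|D_P| = e * f
= 23 * 15
= 345

345


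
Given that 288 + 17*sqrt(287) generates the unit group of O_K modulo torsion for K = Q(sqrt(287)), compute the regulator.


epsilon = 288 + 17*sqrt(287)
= 575.9983
R = ln(575.9983)
= 6.3561

6.3561


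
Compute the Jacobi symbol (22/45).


Compute (22/45) via quadratic reciprocity:
  pull out 2: (2/45) = -1  (since 45 mod 8 = 5)
  reciprocity: (11/45) -> +(45/11)
  reduce: (1/11)
  (1/11) = 1
Product of signs = -1

-1


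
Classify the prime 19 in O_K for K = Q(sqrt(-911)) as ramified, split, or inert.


K = Q(sqrt(-911)). Since d mod 4 = 1, disc(K) = -911.
Check p | disc: -911 mod 19 = 1.
p does not divide disc. Compute Legendre symbol (d/p):
1^((19-1)/2) mod 19 = 1
(d/p) = 1, so p splits: (p) = P*P' with e=1, f=1, g=2.
Therefore p is split.

split


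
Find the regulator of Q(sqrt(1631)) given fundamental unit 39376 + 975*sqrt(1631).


epsilon = 39376 + 975*sqrt(1631)
= 78752.0000
R = ln(78752.0000)
= 11.2741

11.2741


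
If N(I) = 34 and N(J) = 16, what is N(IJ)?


N(IJ) = N(I) * N(J)
= 34 * 16
= 544

544


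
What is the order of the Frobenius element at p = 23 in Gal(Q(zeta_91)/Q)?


The Frobenius at p in Gal(Q(zeta_n)/Q) = (Z/nZ)* is the class of p, so its order is ord_91(23), the smallest k >= 1 with 23^k = 1 mod 91.
n = 91 = 7 * 13, phi(91) = 72; the order divides phi(n).
Divisors of 72: 1, 2, 3, 4, 6, 8, 9, 12, 18, 24, 36, 72
Repeated squaring mod 91: 23^1 = 23, 23^2 = 74, 23^4 = 16, 23^8 = 74, 23^16 = 16, 23^32 = 74, 23^64 = 16
Test divisors in increasing order:
  k=1: 23^1 = 23 mod 91
  k=2: 23^2 = 74 mod 91
  k=3: 23^3 = 74 * 23 = 64 mod 91
  k=4: 23^4 = 16 mod 91
  k=6: 23^6 = 16 * 74 = 1 mod 91  <- first divisor giving 1
Order = 6

6


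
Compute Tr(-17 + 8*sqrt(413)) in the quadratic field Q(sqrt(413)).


Tr(a + b*sqrt(d)) = (a + b*sqrt(d)) + (a - b*sqrt(d)) = 2a
= 2 * (-17)
= -34

-34


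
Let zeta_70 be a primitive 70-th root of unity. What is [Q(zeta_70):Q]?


The degree equals Euler's totient phi(70).
70 = 2 * 5 * 7
phi(70) = 24

24


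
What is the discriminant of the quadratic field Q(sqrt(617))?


For K = Q(sqrt(d)) with d squarefree: disc(K) = d if d = 1 mod 4, and disc(K) = 4d if d = 2 or 3 mod 4.
Here d = 617, and d mod 4 = 1.
d = 1 mod 4 (O_K = Z[(1+sqrt(d))/2]), so disc(K) = d = 617

617


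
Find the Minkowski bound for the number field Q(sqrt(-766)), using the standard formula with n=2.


d = -766, d mod 4 = 2, so disc(K) = 4d = -3064; |disc(K)| = 3064
Imaginary quadratic field, so n = 2, s = r2 = 1, r1 = 0
M = (n!/n^n) * (4/pi)^s * sqrt(|disc(K)|) = (2!/2^2) * (4/pi)^1 * sqrt(3064)
= 0.5 * 1.273240 * 55.353410
= 35.2391

35.2391


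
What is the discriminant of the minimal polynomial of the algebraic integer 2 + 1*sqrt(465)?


The element 2 + 1*sqrt(465) has minimal polynomial:
x^2 - 4*x - 461
Discriminant = (-4)^2 - 4*(-461)
= 16 + 1844
= 1860

1860


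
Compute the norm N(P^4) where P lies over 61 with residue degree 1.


N(P^a) = p^(a*f)
= 61^(4*1)
= 61^4
= 13845841

13845841


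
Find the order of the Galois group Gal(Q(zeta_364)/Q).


|Gal(Q(zeta_364)/Q)| = phi(364)
= 144

144


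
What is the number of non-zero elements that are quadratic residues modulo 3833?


For prime p, the number of non-zero quadratic residues is (p-1)/2.
= (3833-1)/2
= 1916

1916


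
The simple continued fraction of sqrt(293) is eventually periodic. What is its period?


Run the CF algorithm for sqrt(293).
a_0 = floor(sqrt(293)) = 17; set m_0=0, q_0=1.
Recurrence: m' = q*a - m,  q' = (d - m'^2)/q,  a' = floor((a_0 + m')/q').
  step 1: m=17, q=4, a=8
  step 2: m=15, q=17, a=1
  step 3: m=2, q=17, a=1
  step 4: m=15, q=4, a=8
  step 5: m=17, q=1, a=34
a_5 = 2*a_0 = 34, so the period closes here.
sqrt(293) = [17; 8, 1, 1, 8, 34]
Period length = 5

5


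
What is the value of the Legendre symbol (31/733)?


p = 733 is prime, so compute (31/733) with the reciprocity algorithm (Jacobi-symbol steps: pull out 2s via (2/n), flip via reciprocity, reduce):
  reciprocity: (31/733) -> +(733/31)
  reduce: (20/31)
  pull out 2: (2/31) = +1  (since 31 mod 8 = 7)
  pull out 2: (2/31) = +1  (since 31 mod 8 = 7)
  reciprocity: (5/31) -> +(31/5)
  reduce: (1/5)
  (1/5) = 1
Product of signs = 1
(31/733) = 1

1


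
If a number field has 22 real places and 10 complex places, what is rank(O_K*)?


By Dirichlet's unit theorem:
rank = r1 + r2 - 1
= 22 + 10 - 1
= 31

31


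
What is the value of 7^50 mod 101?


p = 101 is prime and the exponent is (p-1)/2 = 50, so by Euler's criterion 7^50 = (7/101) = +1 or -1 mod 101.
Compute by square-and-multiply:
  50 = 32 + 16 + 2 (binary 110010)
  Repeated squaring mod 101: 7^1 = 7, 7^2 = 49, 7^4 = 78, 7^8 = 24, 7^16 = 71, 7^32 = 92
  7^50 = 7^32 * 7^16 * 7^2 = 92 * 71 * 49 mod 101
    92 * 71 = 6532 = 68 mod 101
    68 * 49 = 3332 = 100 mod 101
  7^50 = 100 mod 101
Result 100 = p - 1 = -1 mod 101: 7 is a quadratic non-residue mod 101. As a residue in [0, p-1] the value is 100.
7^50 mod 101 = 100

100


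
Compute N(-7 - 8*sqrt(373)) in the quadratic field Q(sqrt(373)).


N(a + b*sqrt(d)) = a^2 - d*b^2
= (-7)^2 - (373)*(-8)^2
= 49 - 23872
= -23823

-23823


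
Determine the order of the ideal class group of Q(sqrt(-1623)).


K = Q(sqrt(-1623)). d mod 4 = 1, so D = disc(K) = d = -1623
h(K) equals the number of primitive reduced positive-definite forms (a, b, c) = a*x^2 + b*x*y + c*y^2 with b^2 - 4ac = D,
where reduced means |b| <= a <= c, with b >= 0 whenever |b| = a or a = c, and primitive means gcd(a, b, c) = 1.
Reduced forces 3a^2 <= |D| = 1623, so 1 <= a <= 23; b must have the parity of D, and c = (b^2 - D)/(4a) must be an integer >= a.
Enumerate a = 1..23, b in [-a, a]:
  a=1: (1, 1, 406)  [1]
  a=2: (2, -1, 203), (2, 1, 203)  [2]
  a=3: (3, 3, 136)  [1]
  a=4: (4, -3, 102), (4, 3, 102)  [2]
  a=5: none
  a=6: (6, -3, 68), (6, 3, 68)  [2]
  a=7: (7, -1, 58), (7, 1, 58)  [2]
  a=8: (8, -3, 51), (8, 3, 51)  [2]
  a=9..10: none
  a=11: (11, -7, 38), (11, 7, 38)  [2]
  a=12: (12, -3, 34), (12, 3, 34)  [2]
  a=13: none
  a=14: (14, -13, 32), (14, -1, 29), (14, 1, 29), (14, 13, 32)  [4]
  a=15: none
  a=16: (16, -13, 28), (16, 13, 28)  [2]
  a=17: (17, -3, 24), (17, 3, 24)  [2]
  a=18: none
  a=19: (19, -7, 22), (19, 7, 22)  [2]
  a=20: none
  a=21: (21, -15, 22), (21, 15, 22)  [2]
  a=22..23: none
Total reduced forms: 1 + 2 + 1 + 2 + 2 + 2 + 2 + 2 + 2 + 4 + 2 + 2 + 2 + 2 = 28
h = 28

28


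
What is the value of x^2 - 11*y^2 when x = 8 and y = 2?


x^2 - d*y^2
= 8^2 - 11*2^2
= 64 - 44
= 20

20


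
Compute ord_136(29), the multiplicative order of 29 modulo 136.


We want ord_136(29), the smallest k >= 1 with 29^k = 1 mod 136.
n = 136 = 2^3 * 17, phi(136) = 64; the order divides phi(n).
Divisors of 64: 1, 2, 4, 8, 16, 32, 64
Repeated squaring mod 136: 29^1 = 29, 29^2 = 25, 29^4 = 81, 29^8 = 33, 29^16 = 1, 29^32 = 1, 29^64 = 1
Test divisors in increasing order:
  k=1: 29^1 = 29 mod 136
  k=2: 29^2 = 25 mod 136
  k=4: 29^4 = 81 mod 136
  k=8: 29^8 = 33 mod 136
  k=16: 29^16 = 1 mod 136  <- first divisor giving 1
Order = 16

16


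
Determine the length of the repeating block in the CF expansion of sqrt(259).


Run the CF algorithm for sqrt(259).
a_0 = floor(sqrt(259)) = 16; set m_0=0, q_0=1.
Recurrence: m' = q*a - m,  q' = (d - m'^2)/q,  a' = floor((a_0 + m')/q').
  step 1: m=16, q=3, a=10
  step 2: m=14, q=21, a=1
  step 3: m=7, q=10, a=2
  step 4: m=13, q=9, a=3
  step 5: m=14, q=7, a=4
  step 6: m=14, q=9, a=3
  step 7: m=13, q=10, a=2
  step 8: m=7, q=21, a=1
  step 9: m=14, q=3, a=10
  step 10: m=16, q=1, a=32
a_10 = 2*a_0 = 32, so the period closes here.
sqrt(259) = [16; 10, 1, 2, 3, 4, 3, 2, 1, 10, 32]
Period length = 10

10


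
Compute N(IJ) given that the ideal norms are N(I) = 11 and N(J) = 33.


N(IJ) = N(I) * N(J)
= 11 * 33
= 363

363


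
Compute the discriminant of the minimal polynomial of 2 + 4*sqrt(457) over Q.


The element 2 + 4*sqrt(457) has minimal polynomial:
x^2 - 4*x - 7308
Discriminant = (-4)^2 - 4*(-7308)
= 16 + 29232
= 29248

29248


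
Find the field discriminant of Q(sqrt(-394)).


For K = Q(sqrt(d)) with d squarefree: disc(K) = d if d = 1 mod 4, and disc(K) = 4d if d = 2 or 3 mod 4.
Here d = -394, and d mod 4 = 2.
d = 2 mod 4, not 1 (O_K = Z[sqrt(d)]), so disc(K) = 4d = 4 * (-394) = -1576

-1576


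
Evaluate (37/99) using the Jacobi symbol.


Compute (37/99) via quadratic reciprocity:
  reciprocity: (37/99) -> +(99/37)
  reduce: (25/37)
  reciprocity: (25/37) -> +(37/25)
  reduce: (12/25)
  pull out 2: (2/25) = +1  (since 25 mod 8 = 1)
  pull out 2: (2/25) = +1  (since 25 mod 8 = 1)
  reciprocity: (3/25) -> +(25/3)
  reduce: (1/3)
  (1/3) = 1
Product of signs = 1

1


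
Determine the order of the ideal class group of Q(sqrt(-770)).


K = Q(sqrt(-770)). d mod 4 = 2, so D = disc(K) = 4d = -3080
h(K) equals the number of primitive reduced positive-definite forms (a, b, c) = a*x^2 + b*x*y + c*y^2 with b^2 - 4ac = D,
where reduced means |b| <= a <= c, with b >= 0 whenever |b| = a or a = c, and primitive means gcd(a, b, c) = 1.
Reduced forces 3a^2 <= |D| = 3080, so 1 <= a <= 32; b must have the parity of D, and c = (b^2 - D)/(4a) must be an integer >= a.
Enumerate a = 1..32, b in [-a, a]:
  a=1: (1, 0, 770)  [1]
  a=2: (2, 0, 385)  [1]
  a=3: (3, -2, 257), (3, 2, 257)  [2]
  a=4: none
  a=5: (5, 0, 154)  [1]
  a=6: (6, -4, 129), (6, 4, 129)  [2]
  a=7: (7, 0, 110)  [1]
  a=8: none
  a=9: (9, -4, 86), (9, 4, 86)  [2]
  a=10: (10, 0, 77)  [1]
  a=11: (11, 0, 70)  [1]
  a=12: none
  a=13: (13, -12, 62), (13, 12, 62)  [2]
  a=14: (14, 0, 55)  [1]
  a=15: (15, -10, 53), (15, 10, 53)  [2]
  a=16..17: none
  a=18: (18, -4, 43), (18, 4, 43)  [2]
  a=19: (19, -6, 41), (19, 6, 41)  [2]
  a=20: none
  a=21: (21, -14, 39), (21, 14, 39)  [2]
  a=22: (22, 0, 35)  [1]
  a=23: (23, -18, 37), (23, 18, 37)  [2]
  a=24..25: none
  a=26: (26, -12, 31), (26, 12, 31)  [2]
  a=27: (27, -22, 33), (27, 22, 33)  [2]
  a=28: none
  a=29: (29, -20, 30), (29, 20, 30)  [2]
  a=30..32: none
Total reduced forms: 1 + 1 + 2 + 1 + 2 + 1 + 2 + 1 + 1 + 2 + 1 + 2 + 2 + 2 + 2 + 1 + 2 + 2 + 2 + 2 = 32
h = 32

32


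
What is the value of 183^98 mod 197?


p = 197 is prime and the exponent is (p-1)/2 = 98, so by Euler's criterion 183^98 = (183/197) = +1 or -1 mod 197.
Compute by square-and-multiply:
  98 = 64 + 32 + 2 (binary 1100010)
  Repeated squaring mod 197: 183^1 = 183, 183^2 = 196, 183^4 = 1, 183^8 = 1, 183^16 = 1, 183^32 = 1, 183^64 = 1
  183^98 = 183^64 * 183^32 * 183^2 = 1 * 1 * 196 mod 197
    1 * 1 = 1 = 1 mod 197
    1 * 196 = 196 = 196 mod 197
  183^98 = 196 mod 197
Result 196 = p - 1 = -1 mod 197: 183 is a quadratic non-residue mod 197. As a residue in [0, p-1] the value is 196.
183^98 mod 197 = 196

196


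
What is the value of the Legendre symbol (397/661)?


p = 661 is prime, so compute (397/661) with the reciprocity algorithm (Jacobi-symbol steps: pull out 2s via (2/n), flip via reciprocity, reduce):
  reciprocity: (397/661) -> +(661/397)
  reduce: (264/397)
  pull out 2: (2/397) = -1  (since 397 mod 8 = 5)
  pull out 2: (2/397) = -1  (since 397 mod 8 = 5)
  pull out 2: (2/397) = -1  (since 397 mod 8 = 5)
  reciprocity: (33/397) -> +(397/33)
  reduce: (1/33)
  (1/33) = 1
Product of signs = -1
(397/661) = -1

-1


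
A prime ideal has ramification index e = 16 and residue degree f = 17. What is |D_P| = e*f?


|D_P| = e * f
= 16 * 17
= 272

272


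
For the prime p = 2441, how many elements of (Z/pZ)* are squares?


For prime p, the number of non-zero quadratic residues is (p-1)/2.
= (2441-1)/2
= 1220

1220


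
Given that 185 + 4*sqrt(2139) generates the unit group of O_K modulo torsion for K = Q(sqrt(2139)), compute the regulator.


epsilon = 185 + 4*sqrt(2139)
= 369.9973
R = ln(369.9973)
= 5.9135

5.9135


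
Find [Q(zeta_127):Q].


The degree equals Euler's totient phi(127).
127 = 127
phi(127) = 126

126


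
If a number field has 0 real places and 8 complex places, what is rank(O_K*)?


By Dirichlet's unit theorem:
rank = r1 + r2 - 1
= 0 + 8 - 1
= 7

7


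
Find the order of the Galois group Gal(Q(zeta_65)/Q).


|Gal(Q(zeta_65)/Q)| = phi(65)
= 48

48


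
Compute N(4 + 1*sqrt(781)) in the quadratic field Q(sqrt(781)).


N(a + b*sqrt(d)) = a^2 - d*b^2
= (4)^2 - (781)*(1)^2
= 16 - 781
= -765

-765


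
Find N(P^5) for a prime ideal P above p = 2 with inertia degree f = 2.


N(P^a) = p^(a*f)
= 2^(5*2)
= 2^10
= 1024

1024


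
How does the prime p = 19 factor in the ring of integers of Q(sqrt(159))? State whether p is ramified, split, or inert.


K = Q(sqrt(159)). Since d mod 4 = 3, disc(K) = 636.
Check p | disc: 636 mod 19 = 9.
p does not divide disc. Compute Legendre symbol (d/p):
7^((19-1)/2) mod 19 = 1
(d/p) = 1, so p splits: (p) = P*P' with e=1, f=1, g=2.
Therefore p is split.

split


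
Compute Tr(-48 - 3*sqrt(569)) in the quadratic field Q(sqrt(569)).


Tr(a + b*sqrt(d)) = (a + b*sqrt(d)) + (a - b*sqrt(d)) = 2a
= 2 * (-48)
= -96

-96


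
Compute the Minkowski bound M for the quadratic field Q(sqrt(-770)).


d = -770, d mod 4 = 2, so disc(K) = 4d = -3080; |disc(K)| = 3080
Imaginary quadratic field, so n = 2, s = r2 = 1, r1 = 0
M = (n!/n^n) * (4/pi)^s * sqrt(|disc(K)|) = (2!/2^2) * (4/pi)^1 * sqrt(3080)
= 0.5 * 1.273240 * 55.497748
= 35.3310

35.3310


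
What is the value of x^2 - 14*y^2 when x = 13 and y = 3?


x^2 - d*y^2
= 13^2 - 14*3^2
= 169 - 126
= 43

43


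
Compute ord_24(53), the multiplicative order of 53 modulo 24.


We want ord_24(53), the smallest k >= 1 with 53^k = 1 mod 24.
n = 24 = 2^3 * 3, phi(24) = 8; the order divides phi(n).
Divisors of 8: 1, 2, 4, 8
Repeated squaring mod 24: 53^1 = 5, 53^2 = 1, 53^4 = 1, 53^8 = 1
Test divisors in increasing order:
  k=1: 53^1 = 5 mod 24
  k=2: 53^2 = 1 mod 24  <- first divisor giving 1
Order = 2

2


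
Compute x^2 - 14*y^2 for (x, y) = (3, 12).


x^2 - d*y^2
= 3^2 - 14*12^2
= 9 - 2016
= -2007

-2007


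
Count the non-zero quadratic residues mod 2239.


For prime p, the number of non-zero quadratic residues is (p-1)/2.
= (2239-1)/2
= 1119

1119
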